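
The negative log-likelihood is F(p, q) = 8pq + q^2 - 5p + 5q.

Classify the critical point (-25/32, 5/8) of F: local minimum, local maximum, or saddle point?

The Hessian of F is constant: H = [[0, 8], [8, 2]].
det(H) = 0·2 − 8² = -64.
Since det(H) < 0, H is indefinite and the critical point is a saddle point.

saddle point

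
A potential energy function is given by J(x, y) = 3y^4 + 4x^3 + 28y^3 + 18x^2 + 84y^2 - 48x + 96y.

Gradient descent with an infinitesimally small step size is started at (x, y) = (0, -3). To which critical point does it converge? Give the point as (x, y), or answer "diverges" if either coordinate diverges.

(1, -4)

J is separable, so gradient descent decouples: x follows -∂J/∂x, y follows -∂J/∂y.
∂J/∂x = 12(x - 1)(x + 4); at x=0 this is -48, so x increases.
∂J/∂y = 12(y + 1)(y + 2)(y + 4); at y=-3 this is 24, so y decreases.
x converges to its nearest critical value 1 (a local min of the x-part); y converges to -4. The iterate converges to (1, -4).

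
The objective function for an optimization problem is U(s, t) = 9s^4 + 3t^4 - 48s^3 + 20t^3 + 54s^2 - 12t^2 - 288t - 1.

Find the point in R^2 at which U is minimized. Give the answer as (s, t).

(3, 2)

U(s,t) separates as P(s) + Q(t) − 1, so its minimum is min P + min Q − 1.
P'(s) = 36s(s - 3)(s - 1) vanishes at s ∈ {0, 1, 3}; Q'(t) = 12(t - 2)(t + 3)(t + 4) vanishes at t ∈ {-4, -3, 2}.
Local minima of P (where P''>0): P(0)=0, P(3)=-81. Local minima of Q: Q(-4)=448, Q(2)=-416.
So the global minimum of U is P(3) + Q(2) − 1 = -81 − 416 − 1 = -498, attained at (3, 2).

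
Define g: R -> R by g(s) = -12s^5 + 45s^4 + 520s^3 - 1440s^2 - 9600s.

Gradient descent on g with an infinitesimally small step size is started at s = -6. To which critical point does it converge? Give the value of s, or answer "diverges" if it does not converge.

g'(s) = -60(s - 5)(s - 4)(s + 2)(s + 4), so g'(-6) = -52800.
Gradient descent moves in the -g' direction, i.e. s is increasing.
The nearest critical point in that direction is s = -4, where g'' = 8640 > 0 (a local minimum). The iterate converges there.

-4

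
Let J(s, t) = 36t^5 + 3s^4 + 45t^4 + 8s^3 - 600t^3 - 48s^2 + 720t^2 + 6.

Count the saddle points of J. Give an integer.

J separates as a function of s plus a function of t, so ∇J=0 decouples.
∂J/∂s = 12s(s - 2)(s + 4) = 0 at s ∈ {-4, 0, 2}; ∂J/∂t = 180t(t - 2)(t - 1)(t + 4) = 0 at t ∈ {-4, 0, 1, 2}.
The Hessian is diagonal: diag(J_ss, J_tt). Second derivatives: J_ss(-4)=288, J_ss(0)=-96, J_ss(2)=144; J_tt(-4)=-21600, J_tt(0)=1440, J_tt(1)=-900, J_tt(2)=2160.
Saddle points occur where the two diagonal entries have opposite signs: (-4, -4), (-4, 1), (0, 0), (0, 2), (2, -4), (2, 1). Count: 6.

6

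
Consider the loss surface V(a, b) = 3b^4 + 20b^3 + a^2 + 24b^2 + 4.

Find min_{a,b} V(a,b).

V(a,b) separates as P(a) + Q(b) + 4, so its minimum is min P + min Q + 4.
P'(a) = 2a vanishes at a ∈ {0}; Q'(b) = 12b(b + 1)(b + 4) vanishes at b ∈ {-4, -1, 0}.
Local minima of P (where P''>0): P(0)=0. Local minima of Q: Q(-4)=-128, Q(0)=0.
So the global minimum of V is P(0) + Q(-4) + 4 = 0 − 128 + 4 = -124, attained at (0, -4).

-124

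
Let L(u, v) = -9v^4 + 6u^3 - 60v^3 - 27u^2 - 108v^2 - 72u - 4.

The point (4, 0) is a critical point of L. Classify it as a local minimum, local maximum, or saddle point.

saddle point

The mixed partial ∂²L/∂u∂v is 0, so the Hessian at any point is diag(L_uu, L_vv) = diag(18(2u - 3), -36(3v^2 + 10v + 6)).
At (4, 0): H = diag(90, -216).
The eigenvalues have opposite signs, so H is indefinite: a saddle point.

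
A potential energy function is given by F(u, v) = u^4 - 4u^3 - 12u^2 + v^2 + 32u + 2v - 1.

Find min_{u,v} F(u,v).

F(u,v) separates as P(u) + Q(v) − 1, so its minimum is min P + min Q − 1.
P'(u) = 4(u - 4)(u - 1)(u + 2) vanishes at u ∈ {-2, 1, 4}; Q'(v) = 2v + 2 vanishes at v ∈ {-1}.
Local minima of P (where P''>0): P(-2)=-64, P(4)=-64. Local minima of Q: Q(-1)=-1.
So the global minimum of F is P(-2) + Q(-1) − 1 = -64 − 1 − 1 = -66, attained at (-2, -1).

-66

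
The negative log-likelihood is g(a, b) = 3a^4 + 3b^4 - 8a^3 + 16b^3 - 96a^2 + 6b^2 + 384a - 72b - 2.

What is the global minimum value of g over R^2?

-1841

g(a,b) separates as P(a) + Q(b) − 2, so its minimum is min P + min Q − 2.
P'(a) = 12(a - 4)(a - 2)(a + 4) vanishes at a ∈ {-4, 2, 4}; Q'(b) = 12(b - 1)(b + 2)(b + 3) vanishes at b ∈ {-3, -2, 1}.
Local minima of P (where P''>0): P(-4)=-1792, P(4)=256. Local minima of Q: Q(-3)=81, Q(1)=-47.
So the global minimum of g is P(-4) + Q(1) − 2 = -1792 − 47 − 2 = -1841, attained at (-4, 1).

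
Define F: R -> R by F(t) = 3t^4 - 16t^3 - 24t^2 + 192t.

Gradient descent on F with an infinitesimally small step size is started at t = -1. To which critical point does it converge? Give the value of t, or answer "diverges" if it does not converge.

-2

F'(t) = 12(t - 4)(t - 2)(t + 2), so F'(-1) = 180.
Gradient descent moves in the -F' direction, i.e. t is decreasing.
The nearest critical point in that direction is t = -2, where F'' = 288 > 0 (a local minimum). The iterate converges there.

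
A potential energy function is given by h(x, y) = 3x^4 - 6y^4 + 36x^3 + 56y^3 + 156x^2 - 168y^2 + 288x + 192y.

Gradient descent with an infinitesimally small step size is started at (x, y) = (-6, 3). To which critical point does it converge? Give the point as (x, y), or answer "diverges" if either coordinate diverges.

h is separable, so gradient descent decouples: x follows -∂h/∂x, y follows -∂h/∂y.
∂h/∂x = 12(x + 2)(x + 3)(x + 4); at x=-6 this is -288, so x increases.
∂h/∂y = -24(y - 4)(y - 2)(y - 1); at y=3 this is 48, so y decreases.
x converges to its nearest critical value -4 (a local min of the x-part); y converges to 2. The iterate converges to (-4, 2).

(-4, 2)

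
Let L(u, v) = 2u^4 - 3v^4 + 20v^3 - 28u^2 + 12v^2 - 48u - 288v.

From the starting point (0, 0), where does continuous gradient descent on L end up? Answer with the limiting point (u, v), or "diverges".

(3, 3)

L is separable, so gradient descent decouples: u follows -∂L/∂u, v follows -∂L/∂v.
∂L/∂u = 8(u - 3)(u + 1)(u + 2); at u=0 this is -48, so u increases.
∂L/∂v = -12(v - 4)(v - 3)(v + 2); at v=0 this is -288, so v increases.
u converges to its nearest critical value 3 (a local min of the u-part); v converges to 3. The iterate converges to (3, 3).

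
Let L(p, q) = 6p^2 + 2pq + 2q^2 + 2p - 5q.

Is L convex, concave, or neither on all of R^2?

convex

L is quadratic, so its Hessian is the constant matrix H = [[12, 2], [2, 4]].
det(H) = 44, tr(H) = 16.
det(H) > 0 and tr(H) > 0, so H is positive definite everywhere: convex.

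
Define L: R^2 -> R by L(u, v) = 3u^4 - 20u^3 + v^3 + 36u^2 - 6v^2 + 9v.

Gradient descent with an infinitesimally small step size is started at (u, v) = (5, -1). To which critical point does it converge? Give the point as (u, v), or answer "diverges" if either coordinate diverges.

diverges

L is separable, so gradient descent decouples: u follows -∂L/∂u, v follows -∂L/∂v.
∂L/∂u = 12u(u - 3)(u - 2); at u=5 this is 360, so u decreases.
∂L/∂v = 3(v - 3)(v - 1); at v=-1 this is 24, so v decreases.
The v-coordinate has no critical point in that direction and runs off to infinity.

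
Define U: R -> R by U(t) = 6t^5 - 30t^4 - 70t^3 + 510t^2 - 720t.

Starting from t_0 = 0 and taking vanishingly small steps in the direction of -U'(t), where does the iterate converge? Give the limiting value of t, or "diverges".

U'(t) = 30(t - 4)(t - 2)(t - 1)(t + 3), so U'(0) = -720.
Gradient descent moves in the -U' direction, i.e. t is increasing.
The nearest critical point in that direction is t = 1, where U'' = 360 > 0 (a local minimum). The iterate converges there.

1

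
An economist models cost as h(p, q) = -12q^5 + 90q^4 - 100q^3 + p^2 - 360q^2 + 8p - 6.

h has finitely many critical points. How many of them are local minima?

2

h separates as a function of p plus a function of q, so ∇h=0 decouples.
∂h/∂p = 2(p + 4) = 0 at p ∈ {-4}; ∂h/∂q = -60q(q - 4)(q - 3)(q + 1) = 0 at q ∈ {-1, 0, 3, 4}.
The Hessian is diagonal: diag(h_pp, h_qq). Second derivatives: h_pp(-4)=2; h_qq(-1)=1200, h_qq(0)=-720, h_qq(3)=720, h_qq(4)=-1200.
Local minima occur where both diagonal entries positive: (-4, -1), (-4, 3). Count: 2.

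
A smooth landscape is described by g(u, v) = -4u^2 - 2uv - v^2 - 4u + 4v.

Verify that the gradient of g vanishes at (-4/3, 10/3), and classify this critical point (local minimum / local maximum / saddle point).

∇g = (-8u - 2v - 4, -2u - 2v + 4); substituting (-4/3, 10/3) gives ∇g = (0, 0), so (-4/3, 10/3) is indeed a critical point.
The Hessian of g is constant: H = [[-8, -2], [-2, -2]].
det(H) = (-8)·(-2) − (-2)² = 12.
det(H) > 0 and tr(H) = -10 < 0, so H is negative definite and the point is a local maximum.

local maximum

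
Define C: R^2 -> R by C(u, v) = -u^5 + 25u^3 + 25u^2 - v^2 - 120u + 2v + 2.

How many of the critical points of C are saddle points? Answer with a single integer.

2

C separates as a function of u plus a function of v, so ∇C=0 decouples.
∂C/∂u = -5(u - 4)(u - 1)(u + 2)(u + 3) = 0 at u ∈ {-3, -2, 1, 4}; ∂C/∂v = -2(v - 1) = 0 at v ∈ {1}.
The Hessian is diagonal: diag(C_uu, C_vv). Second derivatives: C_uu(-3)=140, C_uu(-2)=-90, C_uu(1)=180, C_uu(4)=-630; C_vv(1)=-2.
Saddle points occur where the two diagonal entries have opposite signs: (-3, 1), (1, 1). Count: 2.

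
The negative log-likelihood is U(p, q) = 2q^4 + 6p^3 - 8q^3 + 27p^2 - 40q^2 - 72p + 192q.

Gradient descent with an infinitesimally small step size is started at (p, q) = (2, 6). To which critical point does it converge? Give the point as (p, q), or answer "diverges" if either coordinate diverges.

(1, 4)

U is separable, so gradient descent decouples: p follows -∂U/∂p, q follows -∂U/∂q.
∂U/∂p = 18(p - 1)(p + 4); at p=2 this is 108, so p decreases.
∂U/∂q = 8(q - 4)(q - 2)(q + 3); at q=6 this is 576, so q decreases.
p converges to its nearest critical value 1 (a local min of the p-part); q converges to 4. The iterate converges to (1, 4).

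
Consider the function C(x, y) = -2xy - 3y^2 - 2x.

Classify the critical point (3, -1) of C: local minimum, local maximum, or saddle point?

The Hessian of C is constant: H = [[0, -2], [-2, -6]].
det(H) = 0·(-6) − (-2)² = -4.
Since det(H) < 0, H is indefinite and the critical point is a saddle point.

saddle point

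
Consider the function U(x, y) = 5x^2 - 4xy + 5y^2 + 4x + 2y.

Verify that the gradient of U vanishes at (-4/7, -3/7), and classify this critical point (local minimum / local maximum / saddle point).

∇U = (10x - 4y + 4, -4x + 10y + 2); substituting (-4/7, -3/7) gives ∇U = (0, 0), so (-4/7, -3/7) is indeed a critical point.
The Hessian of U is constant: H = [[10, -4], [-4, 10]].
det(H) = 10·10 − (-4)² = 84.
det(H) > 0 and tr(H) = 20 > 0, so H is positive definite and the point is a local minimum.

local minimum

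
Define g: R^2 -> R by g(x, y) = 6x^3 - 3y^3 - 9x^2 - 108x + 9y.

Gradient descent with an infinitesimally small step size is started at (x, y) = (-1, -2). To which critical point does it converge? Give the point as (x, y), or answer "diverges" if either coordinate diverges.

g is separable, so gradient descent decouples: x follows -∂g/∂x, y follows -∂g/∂y.
∂g/∂x = 18(x - 3)(x + 2); at x=-1 this is -72, so x increases.
∂g/∂y = -9(y - 1)(y + 1); at y=-2 this is -27, so y increases.
x converges to its nearest critical value 3 (a local min of the x-part); y converges to -1. The iterate converges to (3, -1).

(3, -1)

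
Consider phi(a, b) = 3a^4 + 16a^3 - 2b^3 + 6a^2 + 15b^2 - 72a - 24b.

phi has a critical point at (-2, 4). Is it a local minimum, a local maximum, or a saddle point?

local maximum

The mixed partial ∂²phi/∂a∂b is 0, so the Hessian at any point is diag(phi_aa, phi_bb) = diag(12(3a^2 + 8a + 1), 6(-2b + 5)).
At (-2, 4): H = diag(-36, -18).
Both eigenvalues are negative, so H is negative definite: a local maximum.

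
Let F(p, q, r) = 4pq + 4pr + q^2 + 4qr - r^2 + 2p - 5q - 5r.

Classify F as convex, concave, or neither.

neither

F is quadratic, so its Hessian is the constant matrix H = [[0, 4, 4], [4, 2, 4], [4, 4, -2]].
Leading principal minors: 0, -16, 128.
Neither pattern holds ⇒ H is indefinite ⇒ neither convex nor concave.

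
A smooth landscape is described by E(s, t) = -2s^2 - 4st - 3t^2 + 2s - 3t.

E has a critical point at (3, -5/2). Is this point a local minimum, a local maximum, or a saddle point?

local maximum

The Hessian of E is constant: H = [[-4, -4], [-4, -6]].
det(H) = (-4)·(-6) − (-4)² = 8.
det(H) > 0 and tr(H) = -10 < 0, so H is negative definite and the point is a local maximum.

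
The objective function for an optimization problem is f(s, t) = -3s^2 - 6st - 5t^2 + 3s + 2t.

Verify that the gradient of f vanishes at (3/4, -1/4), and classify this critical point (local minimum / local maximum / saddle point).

local maximum

∇f = (-6s - 6t + 3, -6s - 10t + 2); substituting (3/4, -1/4) gives ∇f = (0, 0), so (3/4, -1/4) is indeed a critical point.
The Hessian of f is constant: H = [[-6, -6], [-6, -10]].
det(H) = (-6)·(-10) − (-6)² = 24.
det(H) > 0 and tr(H) = -16 < 0, so H is negative definite and the point is a local maximum.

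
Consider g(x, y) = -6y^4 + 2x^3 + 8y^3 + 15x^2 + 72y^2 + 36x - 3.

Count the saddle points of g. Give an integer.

3

g separates as a function of x plus a function of y, so ∇g=0 decouples.
∂g/∂x = 6(x + 2)(x + 3) = 0 at x ∈ {-3, -2}; ∂g/∂y = -24y(y - 3)(y + 2) = 0 at y ∈ {-2, 0, 3}.
The Hessian is diagonal: diag(g_xx, g_yy). Second derivatives: g_xx(-3)=-6, g_xx(-2)=6; g_yy(-2)=-240, g_yy(0)=144, g_yy(3)=-360.
Saddle points occur where the two diagonal entries have opposite signs: (-3, 0), (-2, -2), (-2, 3). Count: 3.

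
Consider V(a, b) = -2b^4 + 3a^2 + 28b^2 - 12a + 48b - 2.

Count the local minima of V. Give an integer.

1

V separates as a function of a plus a function of b, so ∇V=0 decouples.
∂V/∂a = 6(a - 2) = 0 at a ∈ {2}; ∂V/∂b = -8(b - 3)(b + 1)(b + 2) = 0 at b ∈ {-2, -1, 3}.
The Hessian is diagonal: diag(V_aa, V_bb). Second derivatives: V_aa(2)=6; V_bb(-2)=-40, V_bb(-1)=32, V_bb(3)=-160.
Local minima occur where both diagonal entries positive: (2, -1). Count: 1.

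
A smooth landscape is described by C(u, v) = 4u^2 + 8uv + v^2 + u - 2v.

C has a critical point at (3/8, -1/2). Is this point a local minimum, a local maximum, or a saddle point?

The Hessian of C is constant: H = [[8, 8], [8, 2]].
det(H) = 8·2 − 8² = -48.
Since det(H) < 0, H is indefinite and the critical point is a saddle point.

saddle point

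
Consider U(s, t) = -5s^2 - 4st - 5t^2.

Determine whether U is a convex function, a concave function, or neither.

U is quadratic, so its Hessian is the constant matrix H = [[-10, -4], [-4, -10]].
det(H) = 84, tr(H) = -20.
det(H) > 0 and tr(H) < 0, so H is negative definite everywhere: concave.

concave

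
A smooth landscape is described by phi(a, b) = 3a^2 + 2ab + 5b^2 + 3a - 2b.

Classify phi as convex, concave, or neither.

phi is quadratic, so its Hessian is the constant matrix H = [[6, 2], [2, 10]].
det(H) = 56, tr(H) = 16.
det(H) > 0 and tr(H) > 0, so H is positive definite everywhere: convex.

convex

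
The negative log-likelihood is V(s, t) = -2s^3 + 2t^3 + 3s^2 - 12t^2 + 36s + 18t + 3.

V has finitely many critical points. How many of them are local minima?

1

V separates as a function of s plus a function of t, so ∇V=0 decouples.
∂V/∂s = -6(s - 3)(s + 2) = 0 at s ∈ {-2, 3}; ∂V/∂t = 6(t - 3)(t - 1) = 0 at t ∈ {1, 3}.
The Hessian is diagonal: diag(V_ss, V_tt). Second derivatives: V_ss(-2)=30, V_ss(3)=-30; V_tt(1)=-12, V_tt(3)=12.
Local minima occur where both diagonal entries positive: (-2, 3). Count: 1.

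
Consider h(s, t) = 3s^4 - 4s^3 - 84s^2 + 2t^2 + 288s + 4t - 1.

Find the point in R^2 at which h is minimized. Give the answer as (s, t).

(-4, -1)

h(s,t) separates as P(s) + Q(t) − 1, so its minimum is min P + min Q − 1.
P'(s) = 12(s - 3)(s - 2)(s + 4) vanishes at s ∈ {-4, 2, 3}; Q'(t) = 4(t + 1) vanishes at t ∈ {-1}.
Local minima of P (where P''>0): P(-4)=-1472, P(3)=243. Local minima of Q: Q(-1)=-2.
So the global minimum of h is P(-4) + Q(-1) − 1 = -1472 − 2 − 1 = -1475, attained at (-4, -1).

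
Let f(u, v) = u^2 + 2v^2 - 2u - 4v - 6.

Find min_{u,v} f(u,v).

f(u,v) separates as P(u) + Q(v) − 6, so its minimum is min P + min Q − 6.
P'(u) = 2u - 2 vanishes at u ∈ {1}; Q'(v) = 4v - 4 vanishes at v ∈ {1}.
Local minima of P (where P''>0): P(1)=-1. Local minima of Q: Q(1)=-2.
So the global minimum of f is P(1) + Q(1) − 6 = -1 − 2 − 6 = -9, attained at (1, 1).

-9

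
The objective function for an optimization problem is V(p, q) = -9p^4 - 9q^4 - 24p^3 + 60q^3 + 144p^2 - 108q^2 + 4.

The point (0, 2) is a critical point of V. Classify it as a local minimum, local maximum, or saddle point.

The mixed partial ∂²V/∂p∂q is 0, so the Hessian at any point is diag(V_pp, V_qq) = diag(36(-3p^2 - 4p + 8), 36(-3q^2 + 10q - 6)).
At (0, 2): H = diag(288, 72).
Both eigenvalues are positive, so H is positive definite: a local minimum.

local minimum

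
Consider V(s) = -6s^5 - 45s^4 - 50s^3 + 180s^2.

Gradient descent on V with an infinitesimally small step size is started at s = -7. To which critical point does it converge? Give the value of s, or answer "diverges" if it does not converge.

-4

V'(s) = -30s(s - 1)(s + 3)(s + 4), so V'(-7) = -20160.
Gradient descent moves in the -V' direction, i.e. s is increasing.
The nearest critical point in that direction is s = -4, where V'' = 600 > 0 (a local minimum). The iterate converges there.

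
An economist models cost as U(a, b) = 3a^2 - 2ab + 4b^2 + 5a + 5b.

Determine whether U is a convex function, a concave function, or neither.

convex

U is quadratic, so its Hessian is the constant matrix H = [[6, -2], [-2, 8]].
det(H) = 44, tr(H) = 14.
det(H) > 0 and tr(H) > 0, so H is positive definite everywhere: convex.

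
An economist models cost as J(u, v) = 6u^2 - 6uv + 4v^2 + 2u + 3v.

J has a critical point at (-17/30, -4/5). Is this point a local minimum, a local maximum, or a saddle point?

The Hessian of J is constant: H = [[12, -6], [-6, 8]].
det(H) = 12·8 − (-6)² = 60.
det(H) > 0 and tr(H) = 20 > 0, so H is positive definite and the point is a local minimum.

local minimum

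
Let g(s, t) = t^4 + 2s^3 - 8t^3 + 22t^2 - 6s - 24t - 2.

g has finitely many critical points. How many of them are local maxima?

g separates as a function of s plus a function of t, so ∇g=0 decouples.
∂g/∂s = 6(s - 1)(s + 1) = 0 at s ∈ {-1, 1}; ∂g/∂t = 4(t - 3)(t - 2)(t - 1) = 0 at t ∈ {1, 2, 3}.
The Hessian is diagonal: diag(g_ss, g_tt). Second derivatives: g_ss(-1)=-12, g_ss(1)=12; g_tt(1)=8, g_tt(2)=-4, g_tt(3)=8.
Local maxima occur where both diagonal entries negative: (-1, 2). Count: 1.

1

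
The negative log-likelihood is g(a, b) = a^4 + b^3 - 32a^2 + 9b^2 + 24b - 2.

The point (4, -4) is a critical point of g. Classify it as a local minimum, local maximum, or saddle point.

The mixed partial ∂²g/∂a∂b is 0, so the Hessian at any point is diag(g_aa, g_bb) = diag(4(3a^2 - 16), 6(b + 3)).
At (4, -4): H = diag(128, -6).
The eigenvalues have opposite signs, so H is indefinite: a saddle point.

saddle point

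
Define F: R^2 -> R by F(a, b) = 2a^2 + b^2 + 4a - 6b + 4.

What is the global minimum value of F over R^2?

F(a,b) separates as P(a) + Q(b) + 4, so its minimum is min P + min Q + 4.
P'(a) = 4a + 4 vanishes at a ∈ {-1}; Q'(b) = 2b - 6 vanishes at b ∈ {3}.
Local minima of P (where P''>0): P(-1)=-2. Local minima of Q: Q(3)=-9.
So the global minimum of F is P(-1) + Q(3) + 4 = -2 − 9 + 4 = -7, attained at (-1, 3).

-7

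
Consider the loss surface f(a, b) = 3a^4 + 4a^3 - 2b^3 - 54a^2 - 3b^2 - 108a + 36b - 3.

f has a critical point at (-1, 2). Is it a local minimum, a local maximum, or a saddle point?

local maximum

The mixed partial ∂²f/∂a∂b is 0, so the Hessian at any point is diag(f_aa, f_bb) = diag(12(3a^2 + 2a - 9), -6(2b + 1)).
At (-1, 2): H = diag(-96, -30).
Both eigenvalues are negative, so H is negative definite: a local maximum.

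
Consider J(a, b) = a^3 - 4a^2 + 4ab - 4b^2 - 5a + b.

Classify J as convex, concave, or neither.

The term a^3 is cubic, so the Hessian is not constant.
∂²J/∂a² = 6a - 8, which takes both signs as a varies (negative for sufficiently negative a). A diagonal entry of the Hessian changing sign means the Hessian is neither positive- nor negative-semidefinite on all of R^2.

neither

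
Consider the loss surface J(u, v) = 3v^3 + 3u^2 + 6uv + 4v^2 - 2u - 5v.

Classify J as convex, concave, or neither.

The term 3v^3 is cubic, so the Hessian is not constant.
∂²J/∂v² = 18v + 8, which takes both signs as v varies (negative for sufficiently negative v). A diagonal entry of the Hessian changing sign means the Hessian is neither positive- nor negative-semidefinite on all of R^2.

neither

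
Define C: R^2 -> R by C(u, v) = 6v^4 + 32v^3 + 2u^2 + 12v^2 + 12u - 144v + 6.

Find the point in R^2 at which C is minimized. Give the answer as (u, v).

(-3, 1)

C(u,v) separates as P(u) + Q(v) + 6, so its minimum is min P + min Q + 6.
P'(u) = 4u + 12 vanishes at u ∈ {-3}; Q'(v) = 24(v - 1)(v + 2)(v + 3) vanishes at v ∈ {-3, -2, 1}.
Local minima of P (where P''>0): P(-3)=-18. Local minima of Q: Q(-3)=162, Q(1)=-94.
So the global minimum of C is P(-3) + Q(1) + 6 = -18 − 94 + 6 = -106, attained at (-3, 1).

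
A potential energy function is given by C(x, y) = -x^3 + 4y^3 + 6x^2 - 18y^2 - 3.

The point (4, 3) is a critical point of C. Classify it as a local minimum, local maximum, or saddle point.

The mixed partial ∂²C/∂x∂y is 0, so the Hessian at any point is diag(C_xx, C_yy) = diag(6(-x + 2), 12(2y - 3)).
At (4, 3): H = diag(-12, 36).
The eigenvalues have opposite signs, so H is indefinite: a saddle point.

saddle point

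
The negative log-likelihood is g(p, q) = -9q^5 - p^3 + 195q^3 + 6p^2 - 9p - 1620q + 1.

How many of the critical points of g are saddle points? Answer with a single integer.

g separates as a function of p plus a function of q, so ∇g=0 decouples.
∂g/∂p = -3(p - 3)(p - 1) = 0 at p ∈ {1, 3}; ∂g/∂q = -45(q - 3)(q - 2)(q + 2)(q + 3) = 0 at q ∈ {-3, -2, 2, 3}.
The Hessian is diagonal: diag(g_pp, g_qq). Second derivatives: g_pp(1)=6, g_pp(3)=-6; g_qq(-3)=1350, g_qq(-2)=-900, g_qq(2)=900, g_qq(3)=-1350.
Saddle points occur where the two diagonal entries have opposite signs: (1, -2), (1, 3), (3, -3), (3, 2). Count: 4.

4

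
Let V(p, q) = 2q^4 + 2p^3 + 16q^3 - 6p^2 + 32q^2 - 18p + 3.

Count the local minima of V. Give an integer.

V separates as a function of p plus a function of q, so ∇V=0 decouples.
∂V/∂p = 6(p - 3)(p + 1) = 0 at p ∈ {-1, 3}; ∂V/∂q = 8q(q + 2)(q + 4) = 0 at q ∈ {-4, -2, 0}.
The Hessian is diagonal: diag(V_pp, V_qq). Second derivatives: V_pp(-1)=-24, V_pp(3)=24; V_qq(-4)=64, V_qq(-2)=-32, V_qq(0)=64.
Local minima occur where both diagonal entries positive: (3, -4), (3, 0). Count: 2.

2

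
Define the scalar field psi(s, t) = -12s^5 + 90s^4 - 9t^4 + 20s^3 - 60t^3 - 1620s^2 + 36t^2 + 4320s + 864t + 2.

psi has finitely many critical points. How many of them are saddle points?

psi separates as a function of s plus a function of t, so ∇psi=0 decouples.
∂psi/∂s = -60(s - 4)(s - 3)(s - 2)(s + 3) = 0 at s ∈ {-3, 2, 3, 4}; ∂psi/∂t = -36(t - 2)(t + 3)(t + 4) = 0 at t ∈ {-4, -3, 2}.
The Hessian is diagonal: diag(psi_ss, psi_tt). Second derivatives: psi_ss(-3)=12600, psi_ss(2)=-600, psi_ss(3)=360, psi_ss(4)=-840; psi_tt(-4)=-216, psi_tt(-3)=180, psi_tt(2)=-1080.
Saddle points occur where the two diagonal entries have opposite signs: (-3, -4), (-3, 2), (2, -3), (3, -4), (3, 2), (4, -3). Count: 6.

6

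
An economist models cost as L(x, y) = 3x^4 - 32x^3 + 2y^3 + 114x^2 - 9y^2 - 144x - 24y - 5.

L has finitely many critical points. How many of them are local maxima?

1

L separates as a function of x plus a function of y, so ∇L=0 decouples.
∂L/∂x = 12(x - 4)(x - 3)(x - 1) = 0 at x ∈ {1, 3, 4}; ∂L/∂y = 6(y - 4)(y + 1) = 0 at y ∈ {-1, 4}.
The Hessian is diagonal: diag(L_xx, L_yy). Second derivatives: L_xx(1)=72, L_xx(3)=-24, L_xx(4)=36; L_yy(-1)=-30, L_yy(4)=30.
Local maxima occur where both diagonal entries negative: (3, -1). Count: 1.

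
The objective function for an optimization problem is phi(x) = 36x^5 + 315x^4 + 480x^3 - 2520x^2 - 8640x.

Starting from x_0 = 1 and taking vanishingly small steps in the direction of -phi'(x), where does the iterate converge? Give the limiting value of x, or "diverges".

2

phi'(x) = 180(x - 2)(x + 2)(x + 3)(x + 4), so phi'(1) = -10800.
Gradient descent moves in the -phi' direction, i.e. x is increasing.
The nearest critical point in that direction is x = 2, where phi'' = 21600 > 0 (a local minimum). The iterate converges there.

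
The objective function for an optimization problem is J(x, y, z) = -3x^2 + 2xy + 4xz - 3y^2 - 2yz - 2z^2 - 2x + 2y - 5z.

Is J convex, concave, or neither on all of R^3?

concave

J is quadratic, so its Hessian is the constant matrix H = [[-6, 2, 4], [2, -6, -2], [4, -2, -4]].
Leading principal minors: -6, 32, -40.
Signs alternate −, +, − ⇒ H ≺ 0 ⇒ concave.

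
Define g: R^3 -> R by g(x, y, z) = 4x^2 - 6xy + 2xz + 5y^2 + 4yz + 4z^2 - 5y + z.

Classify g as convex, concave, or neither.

g is quadratic, so its Hessian is the constant matrix H = [[8, -6, 2], [-6, 10, 4], [2, 4, 8]].
Leading principal minors: 8, 44, 88.
All positive ⇒ H ≻ 0 ⇒ convex.

convex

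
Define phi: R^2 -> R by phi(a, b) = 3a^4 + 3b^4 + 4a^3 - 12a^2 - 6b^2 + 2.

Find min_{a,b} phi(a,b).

-33

phi(a,b) separates as P(a) + Q(b) + 2, so its minimum is min P + min Q + 2.
P'(a) = 12a(a - 1)(a + 2) vanishes at a ∈ {-2, 0, 1}; Q'(b) = 12b(b - 1)(b + 1) vanishes at b ∈ {-1, 0, 1}.
Local minima of P (where P''>0): P(-2)=-32, P(1)=-5. Local minima of Q: Q(-1)=-3, Q(1)=-3.
So the global minimum of phi is P(-2) + Q(-1) + 2 = -32 − 3 + 2 = -33, attained at (-2, -1).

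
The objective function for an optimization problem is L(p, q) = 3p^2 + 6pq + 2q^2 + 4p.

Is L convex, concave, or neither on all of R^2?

L is quadratic, so its Hessian is the constant matrix H = [[6, 6], [6, 4]].
det(H) = -12, tr(H) = 10.
det(H) < 0, so H is indefinite: neither convex nor concave.

neither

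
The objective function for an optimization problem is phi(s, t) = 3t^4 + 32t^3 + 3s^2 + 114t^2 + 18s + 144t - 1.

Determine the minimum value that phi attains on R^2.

phi(s,t) separates as P(s) + Q(t) − 1, so its minimum is min P + min Q − 1.
P'(s) = 6s + 18 vanishes at s ∈ {-3}; Q'(t) = 12(t + 1)(t + 3)(t + 4) vanishes at t ∈ {-4, -3, -1}.
Local minima of P (where P''>0): P(-3)=-27. Local minima of Q: Q(-4)=-32, Q(-1)=-59.
So the global minimum of phi is P(-3) + Q(-1) − 1 = -27 − 59 − 1 = -87, attained at (-3, -1).

-87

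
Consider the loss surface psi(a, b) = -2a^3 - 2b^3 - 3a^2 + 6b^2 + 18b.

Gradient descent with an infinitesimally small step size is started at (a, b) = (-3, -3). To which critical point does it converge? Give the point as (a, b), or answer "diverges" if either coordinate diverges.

psi is separable, so gradient descent decouples: a follows -∂psi/∂a, b follows -∂psi/∂b.
∂psi/∂a = -6a(a + 1); at a=-3 this is -36, so a increases.
∂psi/∂b = -6(b - 3)(b + 1); at b=-3 this is -72, so b increases.
a converges to its nearest critical value -1 (a local min of the a-part); b converges to -1. The iterate converges to (-1, -1).

(-1, -1)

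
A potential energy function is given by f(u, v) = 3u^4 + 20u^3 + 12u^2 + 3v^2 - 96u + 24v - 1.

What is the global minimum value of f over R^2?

-110

f(u,v) separates as P(u) + Q(v) − 1, so its minimum is min P + min Q − 1.
P'(u) = 12(u - 1)(u + 2)(u + 4) vanishes at u ∈ {-4, -2, 1}; Q'(v) = 6v + 24 vanishes at v ∈ {-4}.
Local minima of P (where P''>0): P(-4)=64, P(1)=-61. Local minima of Q: Q(-4)=-48.
So the global minimum of f is P(1) + Q(-4) − 1 = -61 − 48 − 1 = -110, attained at (1, -4).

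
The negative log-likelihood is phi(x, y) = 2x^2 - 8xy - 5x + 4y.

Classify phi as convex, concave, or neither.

neither

phi is quadratic, so its Hessian is the constant matrix H = [[4, -8], [-8, 0]].
det(H) = -64, tr(H) = 4.
det(H) < 0, so H is indefinite: neither convex nor concave.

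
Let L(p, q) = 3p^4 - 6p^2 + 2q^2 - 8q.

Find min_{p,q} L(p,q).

L(p,q) separates as A(p) + B(q), so its minimum is min A + min B.
A'(p) = 12p(p - 1)(p + 1) vanishes at p ∈ {-1, 0, 1}; B'(q) = 4q - 8 vanishes at q ∈ {2}.
Local minima of A (where A''>0): A(-1)=-3, A(1)=-3. Local minima of B: B(2)=-8.
So the global minimum of L is A(-1) + B(2) = -3 − 8 = -11, attained at (-1, 2).

-11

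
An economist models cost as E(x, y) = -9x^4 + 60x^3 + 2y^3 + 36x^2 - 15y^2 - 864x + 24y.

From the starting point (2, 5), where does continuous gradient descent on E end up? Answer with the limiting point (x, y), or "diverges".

(3, 4)

E is separable, so gradient descent decouples: x follows -∂E/∂x, y follows -∂E/∂y.
∂E/∂x = -36(x - 4)(x - 3)(x + 2); at x=2 this is -288, so x increases.
∂E/∂y = 6(y - 4)(y - 1); at y=5 this is 24, so y decreases.
x converges to its nearest critical value 3 (a local min of the x-part); y converges to 4. The iterate converges to (3, 4).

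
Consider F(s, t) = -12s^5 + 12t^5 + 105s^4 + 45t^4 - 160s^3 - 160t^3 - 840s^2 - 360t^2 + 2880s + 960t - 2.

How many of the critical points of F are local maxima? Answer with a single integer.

F separates as a function of s plus a function of t, so ∇F=0 decouples.
∂F/∂s = -60(s - 4)(s - 3)(s - 2)(s + 2) = 0 at s ∈ {-2, 2, 3, 4}; ∂F/∂t = 60(t - 2)(t - 1)(t + 2)(t + 4) = 0 at t ∈ {-4, -2, 1, 2}.
The Hessian is diagonal: diag(F_ss, F_tt). Second derivatives: F_ss(-2)=7200, F_ss(2)=-480, F_ss(3)=300, F_ss(4)=-720; F_tt(-4)=-3600, F_tt(-2)=1440, F_tt(1)=-900, F_tt(2)=1440.
Local maxima occur where both diagonal entries negative: (2, -4), (2, 1), (4, -4), (4, 1). Count: 4.

4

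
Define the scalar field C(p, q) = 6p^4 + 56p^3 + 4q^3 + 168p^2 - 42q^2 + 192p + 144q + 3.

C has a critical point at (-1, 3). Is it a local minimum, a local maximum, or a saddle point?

saddle point

The mixed partial ∂²C/∂p∂q is 0, so the Hessian at any point is diag(C_pp, C_qq) = diag(24(3p^2 + 14p + 14), 12(2q - 7)).
At (-1, 3): H = diag(72, -12).
The eigenvalues have opposite signs, so H is indefinite: a saddle point.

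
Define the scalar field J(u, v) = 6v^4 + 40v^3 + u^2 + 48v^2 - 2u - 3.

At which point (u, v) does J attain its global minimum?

J(u,v) separates as P(u) + Q(v) − 3, so its minimum is min P + min Q − 3.
P'(u) = 2u - 2 vanishes at u ∈ {1}; Q'(v) = 24v(v + 1)(v + 4) vanishes at v ∈ {-4, -1, 0}.
Local minima of P (where P''>0): P(1)=-1. Local minima of Q: Q(-4)=-256, Q(0)=0.
So the global minimum of J is P(1) + Q(-4) − 3 = -1 − 256 − 3 = -260, attained at (1, -4).

(1, -4)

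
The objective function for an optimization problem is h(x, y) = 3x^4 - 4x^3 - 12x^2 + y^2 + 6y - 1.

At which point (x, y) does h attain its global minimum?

(2, -3)

h(x,y) separates as P(x) + Q(y) − 1, so its minimum is min P + min Q − 1.
P'(x) = 12x(x - 2)(x + 1) vanishes at x ∈ {-1, 0, 2}; Q'(y) = 2y + 6 vanishes at y ∈ {-3}.
Local minima of P (where P''>0): P(-1)=-5, P(2)=-32. Local minima of Q: Q(-3)=-9.
So the global minimum of h is P(2) + Q(-3) − 1 = -32 − 9 − 1 = -42, attained at (2, -3).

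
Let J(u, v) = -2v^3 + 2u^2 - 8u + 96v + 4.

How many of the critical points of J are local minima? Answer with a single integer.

J separates as a function of u plus a function of v, so ∇J=0 decouples.
∂J/∂u = 4(u - 2) = 0 at u ∈ {2}; ∂J/∂v = -6(v - 4)(v + 4) = 0 at v ∈ {-4, 4}.
The Hessian is diagonal: diag(J_uu, J_vv). Second derivatives: J_uu(2)=4; J_vv(-4)=48, J_vv(4)=-48.
Local minima occur where both diagonal entries positive: (2, -4). Count: 1.

1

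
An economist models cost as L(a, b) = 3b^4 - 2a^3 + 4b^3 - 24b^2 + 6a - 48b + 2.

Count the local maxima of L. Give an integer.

L separates as a function of a plus a function of b, so ∇L=0 decouples.
∂L/∂a = -6(a - 1)(a + 1) = 0 at a ∈ {-1, 1}; ∂L/∂b = 12(b - 2)(b + 1)(b + 2) = 0 at b ∈ {-2, -1, 2}.
The Hessian is diagonal: diag(L_aa, L_bb). Second derivatives: L_aa(-1)=12, L_aa(1)=-12; L_bb(-2)=48, L_bb(-1)=-36, L_bb(2)=144.
Local maxima occur where both diagonal entries negative: (1, -1). Count: 1.

1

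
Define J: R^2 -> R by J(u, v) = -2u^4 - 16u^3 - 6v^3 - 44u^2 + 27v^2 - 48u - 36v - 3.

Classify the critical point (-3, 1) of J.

saddle point

The mixed partial ∂²J/∂u∂v is 0, so the Hessian at any point is diag(J_uu, J_vv) = diag(-8(3u^2 + 12u + 11), 18(-2v + 3)).
At (-3, 1): H = diag(-16, 18).
The eigenvalues have opposite signs, so H is indefinite: a saddle point.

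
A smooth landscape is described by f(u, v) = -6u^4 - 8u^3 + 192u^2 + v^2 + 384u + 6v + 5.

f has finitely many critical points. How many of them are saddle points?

2

f separates as a function of u plus a function of v, so ∇f=0 decouples.
∂f/∂u = -24(u - 4)(u + 1)(u + 4) = 0 at u ∈ {-4, -1, 4}; ∂f/∂v = 2(v + 3) = 0 at v ∈ {-3}.
The Hessian is diagonal: diag(f_uu, f_vv). Second derivatives: f_uu(-4)=-576, f_uu(-1)=360, f_uu(4)=-960; f_vv(-3)=2.
Saddle points occur where the two diagonal entries have opposite signs: (-4, -3), (4, -3). Count: 2.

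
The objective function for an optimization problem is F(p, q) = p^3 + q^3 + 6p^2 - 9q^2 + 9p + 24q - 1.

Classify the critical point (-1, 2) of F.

saddle point

The mixed partial ∂²F/∂p∂q is 0, so the Hessian at any point is diag(F_pp, F_qq) = diag(6(p + 2), 6(q - 3)).
At (-1, 2): H = diag(6, -6).
The eigenvalues have opposite signs, so H is indefinite: a saddle point.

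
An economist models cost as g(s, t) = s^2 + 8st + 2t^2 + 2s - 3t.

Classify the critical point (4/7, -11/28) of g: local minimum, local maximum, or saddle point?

The Hessian of g is constant: H = [[2, 8], [8, 4]].
det(H) = 2·4 − 8² = -56.
Since det(H) < 0, H is indefinite and the critical point is a saddle point.

saddle point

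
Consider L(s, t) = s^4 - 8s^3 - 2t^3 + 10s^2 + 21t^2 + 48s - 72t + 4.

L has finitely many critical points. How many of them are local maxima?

L separates as a function of s plus a function of t, so ∇L=0 decouples.
∂L/∂s = 4(s - 4)(s - 3)(s + 1) = 0 at s ∈ {-1, 3, 4}; ∂L/∂t = -6(t - 4)(t - 3) = 0 at t ∈ {3, 4}.
The Hessian is diagonal: diag(L_ss, L_tt). Second derivatives: L_ss(-1)=80, L_ss(3)=-16, L_ss(4)=20; L_tt(3)=6, L_tt(4)=-6.
Local maxima occur where both diagonal entries negative: (3, 4). Count: 1.

1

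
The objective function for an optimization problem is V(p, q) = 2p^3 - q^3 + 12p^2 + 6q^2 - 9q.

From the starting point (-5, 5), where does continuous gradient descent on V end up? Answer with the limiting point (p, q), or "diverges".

V is separable, so gradient descent decouples: p follows -∂V/∂p, q follows -∂V/∂q.
∂V/∂p = 6p(p + 4); at p=-5 this is 30, so p decreases.
∂V/∂q = -3(q - 3)(q - 1); at q=5 this is -24, so q increases.
The p-coordinate has no critical point in that direction and runs off to infinity.

diverges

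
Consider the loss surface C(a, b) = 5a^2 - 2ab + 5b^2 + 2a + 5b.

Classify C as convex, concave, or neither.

convex

C is quadratic, so its Hessian is the constant matrix H = [[10, -2], [-2, 10]].
det(H) = 96, tr(H) = 20.
det(H) > 0 and tr(H) > 0, so H is positive definite everywhere: convex.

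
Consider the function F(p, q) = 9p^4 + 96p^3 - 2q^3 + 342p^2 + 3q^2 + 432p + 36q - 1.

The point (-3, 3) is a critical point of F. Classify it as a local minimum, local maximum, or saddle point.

local maximum

The mixed partial ∂²F/∂p∂q is 0, so the Hessian at any point is diag(F_pp, F_qq) = diag(36(3p^2 + 16p + 19), 6(-2q + 1)).
At (-3, 3): H = diag(-72, -30).
Both eigenvalues are negative, so H is negative definite: a local maximum.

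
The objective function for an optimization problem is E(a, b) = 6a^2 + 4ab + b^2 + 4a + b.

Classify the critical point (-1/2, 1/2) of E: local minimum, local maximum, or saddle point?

local minimum

The Hessian of E is constant: H = [[12, 4], [4, 2]].
det(H) = 12·2 − 4² = 8.
det(H) > 0 and tr(H) = 14 > 0, so H is positive definite and the point is a local minimum.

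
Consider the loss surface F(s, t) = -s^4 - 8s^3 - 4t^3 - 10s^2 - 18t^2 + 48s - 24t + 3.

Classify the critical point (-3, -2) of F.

local minimum

The mixed partial ∂²F/∂s∂t is 0, so the Hessian at any point is diag(F_ss, F_tt) = diag(-4(3s^2 + 12s + 5), -12(2t + 3)).
At (-3, -2): H = diag(16, 12).
Both eigenvalues are positive, so H is positive definite: a local minimum.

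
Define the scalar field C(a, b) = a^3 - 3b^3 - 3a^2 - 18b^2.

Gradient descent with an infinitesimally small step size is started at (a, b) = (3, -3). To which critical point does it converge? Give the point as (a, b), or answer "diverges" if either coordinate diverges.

C is separable, so gradient descent decouples: a follows -∂C/∂a, b follows -∂C/∂b.
∂C/∂a = 3a(a - 2); at a=3 this is 9, so a decreases.
∂C/∂b = -9b(b + 4); at b=-3 this is 27, so b decreases.
a converges to its nearest critical value 2 (a local min of the a-part); b converges to -4. The iterate converges to (2, -4).

(2, -4)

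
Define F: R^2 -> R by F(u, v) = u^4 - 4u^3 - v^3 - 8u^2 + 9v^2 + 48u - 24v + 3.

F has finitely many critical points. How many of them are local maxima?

1

F separates as a function of u plus a function of v, so ∇F=0 decouples.
∂F/∂u = 4(u - 3)(u - 2)(u + 2) = 0 at u ∈ {-2, 2, 3}; ∂F/∂v = -3(v - 4)(v - 2) = 0 at v ∈ {2, 4}.
The Hessian is diagonal: diag(F_uu, F_vv). Second derivatives: F_uu(-2)=80, F_uu(2)=-16, F_uu(3)=20; F_vv(2)=6, F_vv(4)=-6.
Local maxima occur where both diagonal entries negative: (2, 4). Count: 1.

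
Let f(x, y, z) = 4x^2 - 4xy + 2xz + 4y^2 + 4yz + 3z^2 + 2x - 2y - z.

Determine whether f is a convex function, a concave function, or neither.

convex

f is quadratic, so its Hessian is the constant matrix H = [[8, -4, 2], [-4, 8, 4], [2, 4, 6]].
Leading principal minors: 8, 48, 64.
All positive ⇒ H ≻ 0 ⇒ convex.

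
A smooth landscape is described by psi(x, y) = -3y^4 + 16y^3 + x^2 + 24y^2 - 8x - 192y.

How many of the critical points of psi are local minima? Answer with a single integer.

1

psi separates as a function of x plus a function of y, so ∇psi=0 decouples.
∂psi/∂x = 2(x - 4) = 0 at x ∈ {4}; ∂psi/∂y = -12(y - 4)(y - 2)(y + 2) = 0 at y ∈ {-2, 2, 4}.
The Hessian is diagonal: diag(psi_xx, psi_yy). Second derivatives: psi_xx(4)=2; psi_yy(-2)=-288, psi_yy(2)=96, psi_yy(4)=-144.
Local minima occur where both diagonal entries positive: (4, 2). Count: 1.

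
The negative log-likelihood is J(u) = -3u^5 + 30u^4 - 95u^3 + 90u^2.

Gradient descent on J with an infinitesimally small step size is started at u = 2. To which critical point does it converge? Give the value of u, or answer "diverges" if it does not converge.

J'(u) = -15u(u - 4)(u - 3)(u - 1), so J'(2) = -60.
Gradient descent moves in the -J' direction, i.e. u is increasing.
The nearest critical point in that direction is u = 3, where J'' = 90 > 0 (a local minimum). The iterate converges there.

3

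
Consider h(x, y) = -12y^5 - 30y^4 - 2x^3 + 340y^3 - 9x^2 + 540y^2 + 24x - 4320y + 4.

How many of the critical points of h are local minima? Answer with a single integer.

h separates as a function of x plus a function of y, so ∇h=0 decouples.
∂h/∂x = -6(x - 1)(x + 4) = 0 at x ∈ {-4, 1}; ∂h/∂y = -60(y - 3)(y - 2)(y + 3)(y + 4) = 0 at y ∈ {-4, -3, 2, 3}.
The Hessian is diagonal: diag(h_xx, h_yy). Second derivatives: h_xx(-4)=30, h_xx(1)=-30; h_yy(-4)=2520, h_yy(-3)=-1800, h_yy(2)=1800, h_yy(3)=-2520.
Local minima occur where both diagonal entries positive: (-4, -4), (-4, 2). Count: 2.

2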